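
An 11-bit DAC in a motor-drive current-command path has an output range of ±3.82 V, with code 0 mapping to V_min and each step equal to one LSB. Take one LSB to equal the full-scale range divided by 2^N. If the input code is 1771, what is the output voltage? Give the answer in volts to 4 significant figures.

2.787 V

Full-scale range = 3.82 V − (-3.82 V) = 7.64 V. LSB = 7.64 V / 2^11.
V_out = V_min + code × LSB = -3.82 V + 1771 × 7.64 V / 2048
      = -3.82 V + 6.60666 V = 2.78666 V.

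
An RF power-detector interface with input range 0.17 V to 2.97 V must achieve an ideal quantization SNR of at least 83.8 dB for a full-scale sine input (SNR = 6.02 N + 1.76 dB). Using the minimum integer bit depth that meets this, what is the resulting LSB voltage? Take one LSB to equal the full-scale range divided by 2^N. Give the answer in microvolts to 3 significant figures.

Range = 2.97 − (0.17) = 2.8 V.
Solving 6.02 N ≥ 83.8 − 1.76: N ≥ 13.628. Round up → N = 14.
One LSB is 2.8 V / 16384 = 171 µV.

171 µV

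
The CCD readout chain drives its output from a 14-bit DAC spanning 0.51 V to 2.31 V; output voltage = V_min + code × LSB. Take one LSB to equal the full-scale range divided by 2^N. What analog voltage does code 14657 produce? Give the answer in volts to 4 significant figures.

2.120 V

Span: 2.31 V − (0.51 V) = 1.8 V. LSB = 1.8 V / 2^14.
V_out = 0.51 + 14657 × (1.8/16384) V
      = 0.51 V + 1.61027 V = 2.12027 V.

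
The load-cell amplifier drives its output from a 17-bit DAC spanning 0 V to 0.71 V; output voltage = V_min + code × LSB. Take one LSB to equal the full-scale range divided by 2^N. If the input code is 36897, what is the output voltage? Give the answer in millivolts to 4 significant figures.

199.9 mV

Full-scale range = 0.71 V. LSB = 0.71 V / 2^17.
V_out = V_min + code × LSB = 0 V + 36897 × 0.71 V / 131072
      = 0 + 0.199866 = 0.199866 V.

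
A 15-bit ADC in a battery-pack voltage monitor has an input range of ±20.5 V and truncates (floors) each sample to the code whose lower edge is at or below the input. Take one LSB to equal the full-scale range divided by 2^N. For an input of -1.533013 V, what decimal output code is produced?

Range = 20.5 − (-20.5) = 41 V. LSB = 41 V / 2^15 ≈ 1.251 mV.
(V_in − V_min) × 2^15/range = (-1.533013 − (-20.5)) × 32768/41 = 15158.786.
Floor → code = 15158.

15158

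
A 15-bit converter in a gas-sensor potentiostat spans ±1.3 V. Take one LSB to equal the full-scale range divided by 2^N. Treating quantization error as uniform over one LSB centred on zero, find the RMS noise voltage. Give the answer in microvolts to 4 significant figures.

The full-scale span is 1.3 − (-1.3) = 2.6 V.
LSB = 2.6 V / 2^15 = 79.3457 µV.
σ_q = LSB/√12 = 79.3457 µV/3.4641 = 22.91 µV.

22.91 µV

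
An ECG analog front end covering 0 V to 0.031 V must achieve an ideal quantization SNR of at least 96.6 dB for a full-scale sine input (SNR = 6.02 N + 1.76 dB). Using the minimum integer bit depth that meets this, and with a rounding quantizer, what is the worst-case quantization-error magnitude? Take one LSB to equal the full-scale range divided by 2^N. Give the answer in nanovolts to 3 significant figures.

237 nV

Range is 0.031 V.
Required N = ⌈(96.6 − 1.76)/6.02⌉ = ⌈15.754⌉ = 16.
LSB = 0.031 V ÷ 2^16 = 0.031/65536 V = 473.02 nV.
Half an LSB is 237 nV.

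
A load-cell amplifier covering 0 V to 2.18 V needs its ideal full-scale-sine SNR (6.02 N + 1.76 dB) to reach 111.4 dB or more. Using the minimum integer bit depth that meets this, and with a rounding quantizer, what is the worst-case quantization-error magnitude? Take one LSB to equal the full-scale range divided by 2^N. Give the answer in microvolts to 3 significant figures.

2.08 µV

V_FS = 2.18 V.
6.02 N + 1.76 ≥ 111.4 gives N ≥ 18.213, so the minimum integer is 19.
One LSB is 2.18 V / 524288 = 4.1580 µV.
|e|_max = LSB/2 = 2.08 µV.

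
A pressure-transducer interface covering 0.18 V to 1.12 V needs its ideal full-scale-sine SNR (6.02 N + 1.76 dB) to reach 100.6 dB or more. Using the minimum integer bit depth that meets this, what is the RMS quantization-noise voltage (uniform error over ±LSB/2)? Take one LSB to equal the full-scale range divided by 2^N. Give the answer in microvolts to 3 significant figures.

The full-scale span is 1.12 − (0.18) = 0.94 V.
6.02 N + 1.76 ≥ 100.6 gives N ≥ 16.419, so the minimum integer is 17.
LSB = 0.94 V ÷ 2^17 = 0.94/131072 V = 7.1716 µV.
RMS noise = LSB/√12 = 2.07 µV.

2.07 µV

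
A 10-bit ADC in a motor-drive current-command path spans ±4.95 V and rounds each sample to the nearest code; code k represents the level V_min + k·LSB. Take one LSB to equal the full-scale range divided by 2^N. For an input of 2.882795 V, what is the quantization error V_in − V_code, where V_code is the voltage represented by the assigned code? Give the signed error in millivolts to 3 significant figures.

Span: 4.95 V − (-4.95 V) = 9.9 V. LSB = 9.9 V / 2^10 ≈ 9.668 mV.
(V_in − V_min)/LSB = (2.882795 − (-4.95)) × 1024/9.9 = 810.1800 → nearest code k = 810.
V_code = V_min + k × range/2^10 = -4.95 + 810 × 9.9/1024 = 2.881054688 V.
Error = V_in − V_code = 2.882795 − (2.881054688) = +1.74 mV.

+1.74 mV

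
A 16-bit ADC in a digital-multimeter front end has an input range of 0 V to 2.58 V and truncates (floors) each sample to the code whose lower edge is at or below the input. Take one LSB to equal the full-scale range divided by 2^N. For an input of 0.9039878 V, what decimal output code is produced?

22962

Full-scale range = 2.58 V. LSB = 2.58 V / 2^16 ≈ 39.37 µV.
code = ⌊(V_in − V_min)/LSB⌋ = ⌊(V_in − V_min) × 2^16 / range⌋
     = ⌊(0.9039878 − (0)) × 65536 / 2.58⌋ = ⌊0.9039878 × 65536/2.58⌋
     = ⌊22962.692⌋ = 22962.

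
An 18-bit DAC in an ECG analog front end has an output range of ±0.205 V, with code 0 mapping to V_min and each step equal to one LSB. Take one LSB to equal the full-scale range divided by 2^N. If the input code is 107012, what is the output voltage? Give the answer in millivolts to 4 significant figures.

Range = 0.205 − (-0.205) = 0.41 V. LSB = 0.41 V / 2^18.
V_out = V_min + code × LSB = -0.205 V + 107012 × 0.41 V / 262144
      = -0.205 V + 0.167370 V = -0.0376305 V.

-37.63 mV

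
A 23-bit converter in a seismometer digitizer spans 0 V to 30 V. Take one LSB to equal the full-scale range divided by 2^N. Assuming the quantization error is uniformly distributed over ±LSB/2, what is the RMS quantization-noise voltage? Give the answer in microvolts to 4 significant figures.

Full-scale range = 30 V.
Step size = 30/8388608 V = 3.57628 µV.
RMS of a uniform error over width LSB is LSB/√12 = 1.032 µV.

1.032 µV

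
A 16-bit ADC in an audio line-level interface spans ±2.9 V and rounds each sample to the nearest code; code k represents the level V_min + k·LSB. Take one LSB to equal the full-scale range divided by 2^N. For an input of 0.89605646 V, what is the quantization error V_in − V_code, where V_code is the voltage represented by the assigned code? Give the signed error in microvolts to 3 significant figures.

−15.9 µV

The full-scale span is 2.9 − (-2.9) = 5.8 V. LSB = 5.8 V / 2^16 ≈ 88.50 µV.
(V_in − V_min)/LSB = (0.89605646 − (-2.9)) × 65536/5.8 = 42892.8200 → nearest code k = 42893.
V_code = V_min + k × range/2^16 = -2.9 + 42893 × 5.8/65536 = 0.89607238770 V.
V_in − V_code = 0.89605646 − (0.89607238770) = −15.9 µV.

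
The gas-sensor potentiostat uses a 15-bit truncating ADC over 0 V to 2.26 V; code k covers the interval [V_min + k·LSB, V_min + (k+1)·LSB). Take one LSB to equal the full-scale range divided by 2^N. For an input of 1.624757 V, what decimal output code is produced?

V_FS = 2.26 V. LSB = 2.26 V / 2^15 ≈ 68.97 µV.
code = ⌊(V_in − V_min)/LSB⌋ = ⌊(V_in − V_min) × 2^15 / range⌋
     = ⌊(1.624757 − (0)) × 32768 / 2.26⌋ = ⌊1.624757 × 32768/2.26⌋
     = ⌊23557.539⌋ = 23557.

23557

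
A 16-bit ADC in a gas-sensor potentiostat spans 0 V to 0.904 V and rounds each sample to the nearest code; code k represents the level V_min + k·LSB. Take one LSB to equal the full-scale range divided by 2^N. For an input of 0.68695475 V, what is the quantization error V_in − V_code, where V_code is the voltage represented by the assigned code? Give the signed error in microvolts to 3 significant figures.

+2.48 µV

Range is 0.904 V. LSB = 0.904 V / 2^16 ≈ 13.79 µV.
Position in LSBs: (0.68695475 − (0)) × 65536/0.904 = 49801.1798; rounding gives k = 49801.
V_code = 0 + (49801/65536) × 0.904 = 0.68695227051 V.
V_in − V_code = 0.68695475 − (0.68695227051) = +2.48 µV.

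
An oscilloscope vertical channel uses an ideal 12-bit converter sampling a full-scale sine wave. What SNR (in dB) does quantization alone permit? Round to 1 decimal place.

Ideal quantization SNR: 6.02 × 12 + 1.76 dB = 74.0 dB.

74.0 dB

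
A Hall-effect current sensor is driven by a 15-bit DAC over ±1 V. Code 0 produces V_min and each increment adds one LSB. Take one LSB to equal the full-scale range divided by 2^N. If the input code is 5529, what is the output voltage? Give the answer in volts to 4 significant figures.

-0.6625 V

The full-scale span is 1 − (-1) = 2 V. LSB = 2 V / 2^15.
V_out = -1 + 5529 × (2/32768) V
      = -1 V + 0.337463 V = -0.662537 V.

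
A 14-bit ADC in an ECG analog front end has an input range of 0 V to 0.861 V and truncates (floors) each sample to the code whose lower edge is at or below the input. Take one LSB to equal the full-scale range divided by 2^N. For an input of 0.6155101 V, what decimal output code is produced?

Span = 0.861 V. LSB = 0.861 V / 2^14 ≈ 52.55 µV.
code = ⌊(V_in − V_min)/LSB⌋ = ⌊(V_in − V_min) × 2^14 / range⌋
     = ⌊(0.6155101 − (0)) × 16384 / 0.861⌋ = ⌊0.6155101 × 16384/0.861⌋
     = ⌊11712.564⌋ = 11712.

11712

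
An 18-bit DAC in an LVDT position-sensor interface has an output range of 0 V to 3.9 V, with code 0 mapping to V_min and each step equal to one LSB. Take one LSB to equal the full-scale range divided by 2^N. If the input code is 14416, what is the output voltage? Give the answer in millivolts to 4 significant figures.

214.5 mV

Span = 3.9 V. LSB = 3.9 V / 2^18.
Output = V_min + (14416/262144) × range = 0 + 0.0549927 × 3.9 V
      = 0 V + 0.214471 V = 0.214471 V.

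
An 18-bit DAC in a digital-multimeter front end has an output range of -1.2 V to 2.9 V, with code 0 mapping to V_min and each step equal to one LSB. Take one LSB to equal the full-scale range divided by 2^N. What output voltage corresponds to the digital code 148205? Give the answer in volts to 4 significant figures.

Span: 2.9 V − (-1.2 V) = 4.1 V. LSB = 4.1 V / 2^18.
Output = V_min + (148205/262144) × range = -1.2 + 0.565357 × 4.1 V
      = -1.2 + 2.31796 = 1.11796 V.

1.118 V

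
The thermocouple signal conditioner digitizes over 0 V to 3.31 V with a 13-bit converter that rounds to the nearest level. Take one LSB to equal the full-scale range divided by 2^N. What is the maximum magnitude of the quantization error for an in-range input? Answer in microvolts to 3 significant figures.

202 µV

Span = 3.31 V.
LSB = 3.31 V / 2^13 = 404.05 µV.
|e|_max = LSB/2 = 202 µV.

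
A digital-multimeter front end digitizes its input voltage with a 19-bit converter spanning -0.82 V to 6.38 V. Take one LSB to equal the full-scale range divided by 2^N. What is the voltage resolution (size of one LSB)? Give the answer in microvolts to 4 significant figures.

13.73 µV

Full-scale range = 6.38 V − (-0.82 V) = 7.2 V.
Number of codes = 2^19 = 524288.
Step size = 7.2/524288 V = 13.73 µV.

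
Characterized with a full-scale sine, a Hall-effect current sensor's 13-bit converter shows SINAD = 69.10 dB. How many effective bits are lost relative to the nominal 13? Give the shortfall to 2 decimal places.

ENOB = (SINAD − 1.76)/6.02 = (69.10 − 1.76)/6.02 = 11.1860 bits.
Lost resolution: 13 − 11.1860 = 1.8140 bits.

1.81 bits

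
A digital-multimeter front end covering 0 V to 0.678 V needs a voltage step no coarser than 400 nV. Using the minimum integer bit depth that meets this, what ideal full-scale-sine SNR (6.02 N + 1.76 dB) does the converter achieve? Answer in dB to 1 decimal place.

128.2 dB

Range is 0.678 V.
0.678 V / 400 nV = 1.695e6. Since 2^20 = 1048576 and 2^21 = 2097152, N = 21.
Ideal SNR at N = 21: 6.02·21 + 1.76 = 128.2 dB.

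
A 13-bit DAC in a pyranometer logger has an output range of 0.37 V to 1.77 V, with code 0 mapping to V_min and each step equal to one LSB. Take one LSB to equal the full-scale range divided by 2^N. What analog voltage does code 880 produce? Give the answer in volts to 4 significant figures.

Range = 1.77 − (0.37) = 1.4 V. LSB = 1.4 V / 2^13.
Output = V_min + (880/8192) × range = 0.37 + 0.107422 × 1.4 V
      = 0.37 + 0.150391 = 0.520391 V.

0.5204 V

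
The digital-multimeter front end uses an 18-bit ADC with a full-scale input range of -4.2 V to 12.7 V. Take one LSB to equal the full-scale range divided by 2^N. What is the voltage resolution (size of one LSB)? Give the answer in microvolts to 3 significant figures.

64.5 µV

The full-scale span is 12.7 − (-4.2) = 16.9 V.
There are 2^18 = 262144 steps.
LSB = 16.9 V / 2^18 = 64.5 µV.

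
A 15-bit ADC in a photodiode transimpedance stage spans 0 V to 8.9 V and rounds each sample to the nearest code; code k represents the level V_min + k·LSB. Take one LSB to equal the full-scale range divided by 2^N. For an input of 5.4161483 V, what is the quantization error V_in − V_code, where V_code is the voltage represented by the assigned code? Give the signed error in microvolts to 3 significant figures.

V_FS = 8.9 V. LSB = 8.9 V / 2^15 ≈ 271.6 µV.
(V_in − V_min)/LSB = (5.4161483 − (0)) × 32768/8.9 = 19941.1626 → nearest code k = 19941.
V_code = 0 + (19941/32768) × 8.9 = 5.4161041260 V.
e = 5.4161483 − (5.4161041260) = +44.2 µV.

+44.2 µV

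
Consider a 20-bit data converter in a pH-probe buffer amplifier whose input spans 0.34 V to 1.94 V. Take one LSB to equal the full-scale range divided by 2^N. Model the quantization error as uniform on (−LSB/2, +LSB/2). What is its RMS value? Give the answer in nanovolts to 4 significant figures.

The full-scale span is 1.94 − (0.34) = 1.6 V.
LSB = 1.6 V / 2^20 = 1.52588 µV.
RMS of a uniform error over width LSB is LSB/√12 = 440.5 nV.

440.5 nV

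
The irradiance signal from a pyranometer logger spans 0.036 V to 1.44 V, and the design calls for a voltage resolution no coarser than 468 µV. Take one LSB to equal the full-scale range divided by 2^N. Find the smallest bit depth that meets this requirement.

12 bits

Full-scale range = 1.44 V − (0.036 V) = 1.404 V.
Required number of levels: 1.404/468 µV = 3000.0; smallest N with 2^N ≥ that is 12.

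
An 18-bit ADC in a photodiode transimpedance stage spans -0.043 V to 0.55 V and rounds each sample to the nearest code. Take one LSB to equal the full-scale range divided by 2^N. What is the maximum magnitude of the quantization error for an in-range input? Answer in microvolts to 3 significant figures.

1.13 µV

Full-scale range = 0.55 V − (-0.043 V) = 0.593 V.
LSB = 0.593 V ÷ 2^18 = 0.593/262144 V = 2.2621 µV.
Worst-case error for round-to-nearest is half an LSB: 1.13 µV.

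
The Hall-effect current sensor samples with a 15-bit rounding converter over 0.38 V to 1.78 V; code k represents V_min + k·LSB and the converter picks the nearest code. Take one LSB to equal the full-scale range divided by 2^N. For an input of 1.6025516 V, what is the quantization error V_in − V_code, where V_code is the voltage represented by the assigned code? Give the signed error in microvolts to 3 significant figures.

−13.1 µV

Range = 1.78 − (0.38) = 1.4 V. LSB = 1.4 V / 2^15 ≈ 42.72 µV.
(1.6025516 − (0.38)) / LSB = 1.2225516 × 32768/1.4 = 28614.6934. Nearest integer: k = 28615.
V_code = 0.38 + (28615/32768) × 1.4 = 1.6025646973 V.
V_in − V_code = 1.6025516 − (1.6025646973) = −13.1 µV.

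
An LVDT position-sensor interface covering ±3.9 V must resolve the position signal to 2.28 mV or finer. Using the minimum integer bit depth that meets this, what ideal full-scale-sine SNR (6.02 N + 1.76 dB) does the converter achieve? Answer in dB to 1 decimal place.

74.0 dB

The full-scale span is 3.9 − (-3.9) = 7.8 V.
Required number of levels: 7.8/2.28 mV = 3421.1; smallest N with 2^N ≥ that is 12.
6.02(12) + 1.76 = 74.00 dB.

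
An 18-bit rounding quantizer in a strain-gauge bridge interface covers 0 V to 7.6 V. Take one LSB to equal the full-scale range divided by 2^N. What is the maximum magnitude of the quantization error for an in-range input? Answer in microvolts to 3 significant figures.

14.5 µV

Full-scale range = 7.6 V.
One LSB is 7.6 V / 262144 = 28.992 µV.
|e|_max = LSB/2 = 14.5 µV.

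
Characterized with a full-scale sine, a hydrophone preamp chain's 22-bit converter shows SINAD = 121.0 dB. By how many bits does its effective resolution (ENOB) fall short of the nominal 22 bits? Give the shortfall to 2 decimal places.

2.19 bits

Effective bits = (121.0 − 1.76)/6.02 = 19.8073.
Shortfall = 22 − 19.8073 = 2.1927 bits.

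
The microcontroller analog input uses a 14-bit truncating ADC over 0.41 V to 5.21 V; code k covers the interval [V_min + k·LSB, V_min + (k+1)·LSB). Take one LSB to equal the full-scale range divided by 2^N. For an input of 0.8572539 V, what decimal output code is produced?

Span: 5.21 V − (0.41 V) = 4.8 V. LSB = 4.8 V / 2^14 ≈ 293.0 µV.
V_in − V_min = 0.8572539 − (0.41) = 0.4472539 V.
Divide by LSB: 0.4472539 × 16384/4.8 = 1526.6266.
Truncating gives code 1526.

1526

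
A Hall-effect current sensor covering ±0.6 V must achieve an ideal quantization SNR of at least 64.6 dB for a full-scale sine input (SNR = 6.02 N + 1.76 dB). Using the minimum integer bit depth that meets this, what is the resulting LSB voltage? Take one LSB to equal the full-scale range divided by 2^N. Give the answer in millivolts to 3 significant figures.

The full-scale span is 0.6 − (-0.6) = 1.2 V.
6.02 N + 1.76 ≥ 64.6 gives N ≥ 10.439, so the minimum integer is 11.
LSB = 1.2 V / 2^11 = 0.586 mV.

0.586 mV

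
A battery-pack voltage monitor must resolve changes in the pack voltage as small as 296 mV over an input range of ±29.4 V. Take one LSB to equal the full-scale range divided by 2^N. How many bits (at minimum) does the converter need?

8 bits

Range = 29.4 − (-29.4) = 58.8 V.
Levels needed ≥ 58.8/296 mV = 198.6. 2^8 = 256 suffices, so N_min = 8.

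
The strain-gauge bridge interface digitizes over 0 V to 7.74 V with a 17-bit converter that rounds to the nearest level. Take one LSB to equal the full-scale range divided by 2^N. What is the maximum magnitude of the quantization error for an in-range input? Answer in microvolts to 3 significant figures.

Full-scale range = 7.74 V.
Step size = 7.74/131072 V = 59.052 µV.
A rounding quantizer has |error| ≤ LSB/2 = 29.5 µV.

29.5 µV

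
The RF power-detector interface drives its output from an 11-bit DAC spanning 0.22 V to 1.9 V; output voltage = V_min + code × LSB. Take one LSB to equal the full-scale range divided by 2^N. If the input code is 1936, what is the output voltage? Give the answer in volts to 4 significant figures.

Range = 1.9 − (0.22) = 1.68 V. LSB = 1.68 V / 2^11.
Output = V_min + (1936/2048) × range = 0.22 + 0.945313 × 1.68 V
      = 0.22 + 1.58813 = 1.80813 V.

1.808 V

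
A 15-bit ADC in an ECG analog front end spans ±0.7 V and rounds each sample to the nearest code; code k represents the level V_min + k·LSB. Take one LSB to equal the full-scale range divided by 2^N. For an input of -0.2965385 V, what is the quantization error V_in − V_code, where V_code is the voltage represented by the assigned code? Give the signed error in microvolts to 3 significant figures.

+13.0 µV

Span: 0.7 V − (-0.7 V) = 1.4 V. LSB = 1.4 V / 2^15 ≈ 42.72 µV.
Position in LSBs: (-0.2965385 − (-0.7)) × 32768/1.4 = 9443.3046; rounding gives k = 9443.
V_code = V_min + k × range/2^15 = -0.7 + 9443 × 1.4/32768 = -0.29655151367 V.
e = -0.2965385 − (-0.29655151367) = +13.0 µV.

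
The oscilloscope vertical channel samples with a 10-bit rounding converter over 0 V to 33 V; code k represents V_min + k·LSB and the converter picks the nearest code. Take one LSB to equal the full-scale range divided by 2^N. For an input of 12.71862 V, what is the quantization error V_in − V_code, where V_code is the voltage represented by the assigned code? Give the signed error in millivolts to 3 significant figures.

V_FS = 33 V. LSB = 33 V / 2^10 ≈ 32.23 mV.
Position in LSBs: (12.71862 − (0)) × 1024/33 = 394.6626; rounding gives k = 395.
Reconstructed level: 0 + 395 × 33/1024 V = 12.72949219 V.
Error = V_in − V_code = 12.71862 − (12.72949219) = −10.9 mV.

−10.9 mV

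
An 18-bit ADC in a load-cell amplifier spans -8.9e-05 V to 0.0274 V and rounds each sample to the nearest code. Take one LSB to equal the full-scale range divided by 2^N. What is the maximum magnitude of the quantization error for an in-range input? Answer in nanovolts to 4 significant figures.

Span: 0.0274 V − (-8.9e-05 V) = 0.027489 V.
LSB = 0.027489 V ÷ 2^18 = 0.027489/262144 V = 104.862 nV.
Worst-case error for round-to-nearest is half an LSB: 52.43 nV.

52.43 nV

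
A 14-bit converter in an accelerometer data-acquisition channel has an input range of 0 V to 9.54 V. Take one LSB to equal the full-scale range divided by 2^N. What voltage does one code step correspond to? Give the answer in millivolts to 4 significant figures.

V_FS = 9.54 V.
Number of codes = 2^14 = 16384.
LSB = 9.54 V ÷ 2^14 = 9.54/16384 V = 0.5823 mV.

0.5823 mV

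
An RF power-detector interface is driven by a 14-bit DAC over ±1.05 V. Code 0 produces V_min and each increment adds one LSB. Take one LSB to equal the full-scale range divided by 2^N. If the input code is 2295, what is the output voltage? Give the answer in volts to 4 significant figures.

Span: 1.05 V − (-1.05 V) = 2.1 V. LSB = 2.1 V / 2^14.
V_out = V_min + code × LSB = -1.05 V + 2295 × 2.1 V / 16384
      = -1.05 V + 0.294159 V = -0.755841 V.

-0.7558 V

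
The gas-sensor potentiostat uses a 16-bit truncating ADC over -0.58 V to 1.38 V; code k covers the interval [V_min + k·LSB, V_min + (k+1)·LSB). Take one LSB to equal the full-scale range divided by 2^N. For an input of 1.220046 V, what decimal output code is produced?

60187

The full-scale span is 1.38 − (-0.58) = 1.96 V. LSB = 1.96 V / 2^16 ≈ 29.91 µV.
V_in − V_min = 1.220046 − (-0.58) = 1.800046 V.
Divide by LSB: 1.800046 × 65536/1.96 = 60187.6605.
Truncating gives code 60187.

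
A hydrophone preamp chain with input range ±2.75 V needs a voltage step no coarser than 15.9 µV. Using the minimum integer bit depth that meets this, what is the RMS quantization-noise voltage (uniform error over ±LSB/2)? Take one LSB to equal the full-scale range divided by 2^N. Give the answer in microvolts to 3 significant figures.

Full-scale range = 2.75 V − (-2.75 V) = 5.5 V.
5.5 V / 15.9 µV = 345900. Since 2^18 = 262144 and 2^19 = 524288, N = 19.
Step size = 5.5/524288 V = 10.490 µV.
V_rms = LSB/√12 = 3.03 µV.

3.03 µV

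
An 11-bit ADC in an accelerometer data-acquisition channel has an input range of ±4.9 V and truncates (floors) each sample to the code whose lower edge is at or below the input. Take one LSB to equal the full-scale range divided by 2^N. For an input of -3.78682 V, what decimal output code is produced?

232

Range = 4.9 − (-4.9) = 9.8 V. LSB = 9.8 V / 2^11 ≈ 4.785 mV.
(V_in − V_min) × 2^11/range = (-3.78682 − (-4.9)) × 2048/9.8 = 232.632.
Floor → code = 232.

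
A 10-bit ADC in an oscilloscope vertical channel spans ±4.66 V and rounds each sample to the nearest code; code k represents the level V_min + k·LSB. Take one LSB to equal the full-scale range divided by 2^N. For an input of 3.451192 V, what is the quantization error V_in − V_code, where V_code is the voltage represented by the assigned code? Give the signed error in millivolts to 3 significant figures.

+1.70 mV

Full-scale range = 4.66 V − (-4.66 V) = 9.32 V. LSB = 9.32 V / 2^10 ≈ 9.102 mV.
Position in LSBs: (3.451192 − (-4.66)) × 1024/9.32 = 891.1868; rounding gives k = 891.
V_code = V_min + k × range/2^10 = -4.66 + 891 × 9.32/1024 = 3.449492188 V.
Error = V_in − V_code = 3.451192 − (3.449492188) = +1.70 mV.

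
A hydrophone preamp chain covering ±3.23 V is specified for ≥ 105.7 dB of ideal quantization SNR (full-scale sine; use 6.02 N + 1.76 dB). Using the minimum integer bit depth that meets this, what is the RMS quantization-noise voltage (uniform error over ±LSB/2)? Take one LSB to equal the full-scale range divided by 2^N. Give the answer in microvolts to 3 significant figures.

Span: 3.23 V − (-3.23 V) = 6.46 V.
Required N = ⌈(105.7 − 1.76)/6.02⌉ = ⌈17.266⌉ = 18.
One LSB is 6.46 V / 262144 = 24.643 µV.
RMS noise = LSB/√12 = 7.11 µV.

7.11 µV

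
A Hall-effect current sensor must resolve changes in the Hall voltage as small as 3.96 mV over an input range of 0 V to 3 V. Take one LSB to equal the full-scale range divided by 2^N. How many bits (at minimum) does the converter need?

10 bits

Range is 3 V.
Required number of levels: 3/3.96 mV = 757.58; smallest N with 2^N ≥ that is 10.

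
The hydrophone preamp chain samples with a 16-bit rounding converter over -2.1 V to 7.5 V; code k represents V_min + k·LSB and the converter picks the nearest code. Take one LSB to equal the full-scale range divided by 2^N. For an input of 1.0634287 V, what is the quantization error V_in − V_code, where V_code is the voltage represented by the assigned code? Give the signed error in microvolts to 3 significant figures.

−47.9 µV

Range = 7.5 − (-2.1) = 9.6 V. LSB = 9.6 V / 2^16 ≈ 146.5 µV.
(V_in − V_min)/LSB = (1.0634287 − (-2.1)) × 65536/9.6 = 21595.6733 → nearest code k = 21596.
Reconstructed level: -2.1 + 21596 × 9.6/65536 V = 1.0634765625 V.
e = 1.0634287 − (1.0634765625) = −47.9 µV.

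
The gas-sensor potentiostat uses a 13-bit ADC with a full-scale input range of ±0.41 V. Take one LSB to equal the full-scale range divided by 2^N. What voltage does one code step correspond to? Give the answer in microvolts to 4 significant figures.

100.1 µV

Range = 0.41 − (-0.41) = 0.82 V.
There are 2^13 = 8192 steps.
LSB = 0.82 V / 2^13 = 100.1 µV.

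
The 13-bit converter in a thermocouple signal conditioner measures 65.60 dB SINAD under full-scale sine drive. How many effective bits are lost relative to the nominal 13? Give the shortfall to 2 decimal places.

2.40 bits

ENOB = (SINAD − 1.76)/6.02 = (65.60 − 1.76)/6.02 = 10.6047 bits.
Shortfall = 13 − 10.6047 = 2.3953 bits.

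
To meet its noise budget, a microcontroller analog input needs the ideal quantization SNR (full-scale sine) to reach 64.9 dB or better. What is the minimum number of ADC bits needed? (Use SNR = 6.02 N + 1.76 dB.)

Solving 6.02 N ≥ 64.9 − 1.76: N ≥ 10.488. Round up → N = 11.

11 bits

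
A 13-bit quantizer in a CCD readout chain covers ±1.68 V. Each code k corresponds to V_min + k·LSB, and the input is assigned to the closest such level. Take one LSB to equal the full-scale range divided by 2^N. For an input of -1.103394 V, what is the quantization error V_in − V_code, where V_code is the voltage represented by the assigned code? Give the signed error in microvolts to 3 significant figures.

−73.7 µV

Full-scale range = 1.68 V − (-1.68 V) = 3.36 V. LSB = 3.36 V / 2^13 ≈ 410.2 µV.
Position in LSBs: (-1.103394 − (-1.68)) × 8192/3.36 = 1405.8203; rounding gives k = 1406.
V_code = V_min + k × range/2^13 = -1.68 + 1406 × 3.36/8192 = -1.103320313 V.
Error = V_in − V_code = -1.103394 − (-1.103320313) = −73.7 µV.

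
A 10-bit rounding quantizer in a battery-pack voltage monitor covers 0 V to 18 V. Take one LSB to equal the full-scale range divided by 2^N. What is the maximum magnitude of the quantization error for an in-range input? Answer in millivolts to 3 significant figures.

Range is 18 V.
One LSB is 18 V / 1024 = 17.578 mV.
|e|_max = LSB/2 = 8.79 mV.

8.79 mV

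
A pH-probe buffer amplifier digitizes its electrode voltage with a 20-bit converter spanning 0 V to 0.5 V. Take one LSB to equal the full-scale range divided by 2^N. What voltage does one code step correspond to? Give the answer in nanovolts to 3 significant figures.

Full-scale range = 0.5 V.
There are 2^20 = 1048576 steps.
One LSB is 0.5 V / 1048576 = 477 nV.

477 nV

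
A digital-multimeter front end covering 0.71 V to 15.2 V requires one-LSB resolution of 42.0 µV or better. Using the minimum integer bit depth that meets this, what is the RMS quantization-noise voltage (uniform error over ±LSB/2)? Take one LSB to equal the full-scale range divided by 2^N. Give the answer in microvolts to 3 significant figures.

Span: 15.2 V − (0.71 V) = 14.49 V.
14.49 V / 42.0 µV = 345000. Since 2^18 = 262144 and 2^19 = 524288, N = 19.
One LSB is 14.49 V / 524288 = 27.637 µV.
V_rms = LSB/√12 = 7.98 µV.

7.98 µV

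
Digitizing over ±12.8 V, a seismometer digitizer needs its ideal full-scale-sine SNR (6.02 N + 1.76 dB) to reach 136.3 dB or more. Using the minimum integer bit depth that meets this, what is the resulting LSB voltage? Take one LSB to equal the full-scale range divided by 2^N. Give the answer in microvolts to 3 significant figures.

Span: 12.8 V − (-12.8 V) = 25.6 V.
6.02 N + 1.76 ≥ 136.3 gives N ≥ 22.349, so the minimum integer is 23.
Step size = 25.6/8388608 V = 3.05 µV.

3.05 µV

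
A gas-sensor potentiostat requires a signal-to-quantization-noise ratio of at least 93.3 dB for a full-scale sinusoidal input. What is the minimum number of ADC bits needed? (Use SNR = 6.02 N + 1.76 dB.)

16 bits

6.02 N + 1.76 ≥ 93.3 gives N ≥ 15.206, so the minimum integer is 16.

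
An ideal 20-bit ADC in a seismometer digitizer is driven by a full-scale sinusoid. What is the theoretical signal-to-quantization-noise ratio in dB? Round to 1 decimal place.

6.02(20) + 1.76 = 120.40 + 1.76 = 122.16 dB.

122.2 dB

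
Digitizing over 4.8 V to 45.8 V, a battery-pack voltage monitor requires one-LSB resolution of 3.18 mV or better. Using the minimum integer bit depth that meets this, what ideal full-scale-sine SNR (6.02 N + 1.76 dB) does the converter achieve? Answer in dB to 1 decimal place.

The full-scale span is 45.8 − (4.8) = 41 V.
Levels needed ≥ 41/3.18 mV = 12890. 2^14 = 16384 suffices, so N_min = 14.
SNR = 6.02 × 14 + 1.76 = 86.04 dB.

86.0 dB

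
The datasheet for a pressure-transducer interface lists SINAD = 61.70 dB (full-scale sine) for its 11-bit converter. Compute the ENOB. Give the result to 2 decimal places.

Inverting SNR = 6.02 N + 1.76: N_eff = (61.70 − 1.76)/6.02 = 9.9568.

9.96 bits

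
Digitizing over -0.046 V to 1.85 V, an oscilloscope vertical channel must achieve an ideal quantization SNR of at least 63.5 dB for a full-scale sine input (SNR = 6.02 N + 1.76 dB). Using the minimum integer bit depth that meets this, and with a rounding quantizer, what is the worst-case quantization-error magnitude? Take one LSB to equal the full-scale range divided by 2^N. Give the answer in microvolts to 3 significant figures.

The full-scale span is 1.85 − (-0.046) = 1.896 V.
Solving 6.02 N ≥ 63.5 − 1.76: N ≥ 10.256. Round up → N = 11.
One LSB is 1.896 V / 2048 = 0.92578 mV.
|e|_max = LSB/2 = 463 µV.

463 µV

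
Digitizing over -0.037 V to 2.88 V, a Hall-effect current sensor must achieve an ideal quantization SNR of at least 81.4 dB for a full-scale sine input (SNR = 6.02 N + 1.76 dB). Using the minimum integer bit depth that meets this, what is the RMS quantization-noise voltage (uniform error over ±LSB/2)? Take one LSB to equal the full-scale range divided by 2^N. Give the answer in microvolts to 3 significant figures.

51.4 µV

Full-scale range = 2.88 V − (-0.037 V) = 2.917 V.
Solving 6.02 N ≥ 81.4 − 1.76: N ≥ 13.229. Round up → N = 14.
Step size = 2.917/16384 V = 178.04 µV.
RMS noise = LSB/√12 = 51.4 µV.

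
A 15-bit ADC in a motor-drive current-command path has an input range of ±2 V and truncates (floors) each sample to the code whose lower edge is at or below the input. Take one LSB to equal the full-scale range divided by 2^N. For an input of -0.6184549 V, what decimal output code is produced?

11317

Span: 2 V − (-2 V) = 4 V. LSB = 4 V / 2^15 ≈ 122.1 µV.
code = ⌊(V_in − V_min)/LSB⌋ = ⌊(V_in − V_min) × 2^15 / range⌋
     = ⌊(-0.6184549 − (-2)) × 32768 / 4⌋ = ⌊1.3815451 × 32768/4⌋
     = ⌊11317.617⌋ = 11317.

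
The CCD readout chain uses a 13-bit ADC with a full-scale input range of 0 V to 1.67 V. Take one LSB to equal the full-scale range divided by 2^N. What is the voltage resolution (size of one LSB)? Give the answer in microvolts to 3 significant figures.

Range is 1.67 V.
Number of codes = 2^13 = 8192.
LSB = 1.67 V ÷ 2^13 = 1.67/8192 V = 204 µV.

204 µV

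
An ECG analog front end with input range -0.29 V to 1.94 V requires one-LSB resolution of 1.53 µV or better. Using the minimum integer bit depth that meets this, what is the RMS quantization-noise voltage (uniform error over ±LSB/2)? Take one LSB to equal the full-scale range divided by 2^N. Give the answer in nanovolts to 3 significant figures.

Span: 1.94 V − (-0.29 V) = 2.23 V.
Need 2^N ≥ 2.23 V / 1.53 µV = 1.458e6 → N_min = 21.
One LSB is 2.23 V / 2097152 = 1.0633 µV.
σ_q = LSB/√12 = 1.0633 µV/3.4641 = 307 nV.

307 nV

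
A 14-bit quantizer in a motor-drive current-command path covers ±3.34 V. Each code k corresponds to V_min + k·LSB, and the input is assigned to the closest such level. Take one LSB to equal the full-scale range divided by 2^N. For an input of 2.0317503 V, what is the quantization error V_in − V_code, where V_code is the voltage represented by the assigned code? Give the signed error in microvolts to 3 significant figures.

Span: 3.34 V − (-3.34 V) = 6.68 V. LSB = 6.68 V / 2^14 ≈ 407.7 µV.
(V_in − V_min)/LSB = (2.0317503 − (-3.34)) × 16384/6.68 = 13175.2630 → nearest code k = 13175.
Reconstructed level: -3.34 + 13175 × 6.68/16384 V = 2.0316430664 V.
e = 2.0317503 − (2.0316430664) = +107 µV.

+107 µV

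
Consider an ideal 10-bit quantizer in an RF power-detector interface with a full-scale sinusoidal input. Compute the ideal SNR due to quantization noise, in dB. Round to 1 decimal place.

62.0 dB

Ideal quantization SNR: 6.02 × 10 + 1.76 dB = 62.0 dB.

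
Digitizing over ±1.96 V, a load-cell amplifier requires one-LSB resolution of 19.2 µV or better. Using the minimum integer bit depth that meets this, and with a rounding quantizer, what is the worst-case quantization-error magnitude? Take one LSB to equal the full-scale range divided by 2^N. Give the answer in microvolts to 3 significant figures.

Span: 1.96 V − (-1.96 V) = 3.92 V.
Levels needed ≥ 3.92/19.2 µV = 204200. 2^18 = 262144 suffices, so N_min = 18.
Step size = 3.92/262144 V = 14.954 µV.
Max error for round-to-nearest is LSB/2 = 7.48 µV.

7.48 µV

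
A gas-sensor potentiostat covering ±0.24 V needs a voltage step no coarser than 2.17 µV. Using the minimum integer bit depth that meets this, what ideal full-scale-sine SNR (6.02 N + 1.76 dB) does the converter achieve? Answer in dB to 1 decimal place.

110.1 dB

Full-scale range = 0.24 V − (-0.24 V) = 0.48 V.
Need 2^N ≥ 0.48 V / 2.17 µV = 221200 → N_min = 18.
SNR = 6.02 × 18 + 1.76 = 110.12 dB.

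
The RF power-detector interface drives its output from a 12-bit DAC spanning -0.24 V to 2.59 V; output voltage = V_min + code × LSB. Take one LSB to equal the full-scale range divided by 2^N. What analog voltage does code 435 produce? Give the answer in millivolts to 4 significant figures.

Span: 2.59 V − (-0.24 V) = 2.83 V. LSB = 2.83 V / 2^12.
V_out = -0.24 + 435 × (2.83/4096) V
      = -0.24 + 0.300549 = 0.0605493 V.

60.55 mV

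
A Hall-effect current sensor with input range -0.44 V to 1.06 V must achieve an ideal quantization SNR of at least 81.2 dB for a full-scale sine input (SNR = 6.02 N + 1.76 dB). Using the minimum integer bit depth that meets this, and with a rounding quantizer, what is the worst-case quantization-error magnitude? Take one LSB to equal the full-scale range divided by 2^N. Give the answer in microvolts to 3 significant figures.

Range = 1.06 − (-0.44) = 1.5 V.
N ≥ (81.2 − 1.76)/6.02 = 13.196 → N_min = 14.
One LSB is 1.5 V / 16384 = 91.553 µV.
Half an LSB is 45.8 µV.

45.8 µV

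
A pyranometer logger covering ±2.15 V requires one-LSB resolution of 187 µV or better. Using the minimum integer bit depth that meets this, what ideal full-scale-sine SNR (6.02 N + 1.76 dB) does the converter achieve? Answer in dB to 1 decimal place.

The full-scale span is 2.15 − (-2.15) = 4.3 V.
Need 2^N ≥ 4.3 V / 187 µV = 22990 → N_min = 15.
6.02(15) + 1.76 = 92.06 dB.

92.1 dB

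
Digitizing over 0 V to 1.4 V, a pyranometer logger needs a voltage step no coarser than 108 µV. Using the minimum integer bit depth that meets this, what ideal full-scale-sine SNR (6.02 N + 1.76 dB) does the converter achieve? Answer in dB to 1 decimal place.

86.0 dB

Full-scale range = 1.4 V.
Need 2^N ≥ 1.4 V / 108 µV = 12960 → N_min = 14.
Ideal SNR at N = 14: 6.02·14 + 1.76 = 86.0 dB.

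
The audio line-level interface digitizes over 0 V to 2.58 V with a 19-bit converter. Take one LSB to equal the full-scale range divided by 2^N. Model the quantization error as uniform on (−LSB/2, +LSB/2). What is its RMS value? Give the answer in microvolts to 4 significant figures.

1.421 µV

V_FS = 2.58 V.
Step size = 2.58/524288 V = 4.92096 µV.
RMS of a uniform error over width LSB is LSB/√12 = 1.421 µV.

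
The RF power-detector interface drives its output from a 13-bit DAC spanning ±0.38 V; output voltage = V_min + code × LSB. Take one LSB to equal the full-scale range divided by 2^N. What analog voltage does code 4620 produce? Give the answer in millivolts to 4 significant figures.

48.61 mV

Full-scale range = 0.38 V − (-0.38 V) = 0.76 V. LSB = 0.76 V / 2^13.
V_out = -0.38 + 4620 × (0.76/8192) V
      = -0.38 + 0.428613 = 0.0486133 V.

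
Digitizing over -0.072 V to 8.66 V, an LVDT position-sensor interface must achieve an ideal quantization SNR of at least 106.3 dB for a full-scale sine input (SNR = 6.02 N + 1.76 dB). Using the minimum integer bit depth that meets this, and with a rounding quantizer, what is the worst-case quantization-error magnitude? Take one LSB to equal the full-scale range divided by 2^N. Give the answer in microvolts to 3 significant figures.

Span: 8.66 V − (-0.072 V) = 8.732 V.
Solving 6.02 N ≥ 106.3 − 1.76: N ≥ 17.365. Round up → N = 18.
Step size = 8.732/262144 V = 33.310 µV.
Max error for round-to-nearest is LSB/2 = 16.7 µV.

16.7 µV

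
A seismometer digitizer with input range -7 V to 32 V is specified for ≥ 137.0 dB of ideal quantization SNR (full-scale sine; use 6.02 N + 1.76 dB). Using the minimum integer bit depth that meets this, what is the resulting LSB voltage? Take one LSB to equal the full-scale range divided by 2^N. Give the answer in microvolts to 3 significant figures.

4.65 µV

Range = 32 − (-7) = 39 V.
N ≥ (137.0 − 1.76)/6.02 = 22.465 → N_min = 23.
One LSB is 39 V / 8388608 = 4.65 µV.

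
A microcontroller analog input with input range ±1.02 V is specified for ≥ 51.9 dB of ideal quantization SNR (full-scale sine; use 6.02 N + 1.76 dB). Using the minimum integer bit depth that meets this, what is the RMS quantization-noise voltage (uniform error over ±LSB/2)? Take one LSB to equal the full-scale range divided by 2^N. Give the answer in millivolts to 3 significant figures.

Full-scale range = 1.02 V − (-1.02 V) = 2.04 V.
N ≥ (51.9 − 1.76)/6.02 = 8.329 → N_min = 9.
Step size = 2.04/512 V = 3.9844 mV.
V_rms = LSB/√12 = 1.15 mV.

1.15 mV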